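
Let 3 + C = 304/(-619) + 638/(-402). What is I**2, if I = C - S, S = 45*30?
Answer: 28425107564790784/15480087561 ≈ 1.8362e+6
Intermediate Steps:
S = 1350
C = -631822/124419 (C = -3 + (304/(-619) + 638/(-402)) = -3 + (304*(-1/619) + 638*(-1/402)) = -3 + (-304/619 - 319/201) = -3 - 258565/124419 = -631822/124419 ≈ -5.0782)
I = -168597472/124419 (I = -631822/124419 - 1*1350 = -631822/124419 - 1350 = -168597472/124419 ≈ -1355.1)
I**2 = (-168597472/124419)**2 = 28425107564790784/15480087561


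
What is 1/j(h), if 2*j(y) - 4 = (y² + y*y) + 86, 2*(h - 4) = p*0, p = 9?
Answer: 1/61 ≈ 0.016393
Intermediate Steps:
h = 4 (h = 4 + (9*0)/2 = 4 + (½)*0 = 4 + 0 = 4)
j(y) = 45 + y² (j(y) = 2 + ((y² + y*y) + 86)/2 = 2 + ((y² + y²) + 86)/2 = 2 + (2*y² + 86)/2 = 2 + (86 + 2*y²)/2 = 2 + (43 + y²) = 45 + y²)
1/j(h) = 1/(45 + 4²) = 1/(45 + 16) = 1/61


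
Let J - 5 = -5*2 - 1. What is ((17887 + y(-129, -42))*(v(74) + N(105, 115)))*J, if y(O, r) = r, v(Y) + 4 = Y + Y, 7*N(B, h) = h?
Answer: -120239610/7 ≈ -1.7177e+7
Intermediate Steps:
N(B, h) = h/7
v(Y) = -4 + 2*Y (v(Y) = -4 + (Y + Y) = -4 + 2*Y)
J = -6 (J = 5 + (-5*2 - 1) = 5 + (-10 - 1) = 5 - 11 = -6)
((17887 + y(-129, -42))*(v(74) + N(105, 115)))*J = ((17887 - 42)*((-4 + 2*74) + (⅐)*115))*(-6) = (17845*((-4 + 148) + 115/7))*(-6) = (17845*(144 + 115/7))*(-6) = (17845*(1123/7))*(-6) = (20039935/7)*(-6) = -120239610/7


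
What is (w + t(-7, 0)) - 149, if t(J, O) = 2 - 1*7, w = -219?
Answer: -373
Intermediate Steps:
t(J, O) = -5 (t(J, O) = 2 - 7 = -5)
(w + t(-7, 0)) - 149 = (-219 - 5) - 149 = -224 - 149 = -373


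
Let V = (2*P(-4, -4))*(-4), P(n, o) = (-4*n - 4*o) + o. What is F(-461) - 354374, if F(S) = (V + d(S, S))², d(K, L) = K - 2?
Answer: 117595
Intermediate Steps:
P(n, o) = -4*n - 3*o
d(K, L) = -2 + K
V = -224 (V = (2*(-4*(-4) - 3*(-4)))*(-4) = (2*(16 + 12))*(-4) = (2*28)*(-4) = 56*(-4) = -224)
F(S) = (-226 + S)² (F(S) = (-224 + (-2 + S))² = (-226 + S)²)
F(-461) - 354374 = (-226 - 461)² - 354374 = (-687)² - 354374 = 471969 - 354374 = 117595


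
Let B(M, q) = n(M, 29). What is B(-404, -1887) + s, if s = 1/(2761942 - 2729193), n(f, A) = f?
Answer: -13230595/32749 ≈ -404.00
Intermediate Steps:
B(M, q) = M
s = 1/32749 ≈ 3.0535e-5
B(-404, -1887) + s = -404 + 1/32749 = -13230595/32749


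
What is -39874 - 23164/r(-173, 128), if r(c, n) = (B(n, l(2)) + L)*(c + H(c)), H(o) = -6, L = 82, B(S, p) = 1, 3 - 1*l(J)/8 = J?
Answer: -592384854/14857 ≈ -39872.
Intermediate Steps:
l(J) = 24 - 8*J
r(c, n) = -498 + 83*c (r(c, n) = (1 + 82)*(c - 6) = 83*(-6 + c) = -498 + 83*c)
-39874 - 23164/r(-173, 128) = -39874 - 23164/(-498 + 83*(-173)) = -39874 - 23164/(-498 - 14359) = -39874 - 23164/(-14857) = -39874 - 23164*(-1)/14857 = -39874 - 1*(-23164/14857) = -39874 + 23164/14857 = -592384854/14857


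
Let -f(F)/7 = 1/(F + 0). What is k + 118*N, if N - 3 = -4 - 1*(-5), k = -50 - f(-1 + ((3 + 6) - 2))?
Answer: 2539/6 ≈ 423.17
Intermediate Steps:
f(F) = -7/F (f(F) = -7/(F + 0) = -7/F)
k = -293/6 (k = -50 - (-7)/(-1 + ((3 + 6) - 2)) = -50 - (-7)/(-1 + (9 - 2)) = -50 - (-7)/(-1 + 7) = -50 - (-7)/6 = -50 - 1*(-7/6) = -50 + 7/6 = -293/6 ≈ -48.833)
N = 4 (N = 3 + (-4 - 1*(-5)) = 3 + (-4 + 5) = 3 + 1 = 4)
k + 118*N = -293/6 + 118*4 = -293/6 + 472 = 2539/6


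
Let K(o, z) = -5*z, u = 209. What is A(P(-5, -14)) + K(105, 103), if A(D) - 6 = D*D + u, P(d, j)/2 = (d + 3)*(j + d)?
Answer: 5476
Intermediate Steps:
P(d, j) = 2*(3 + d)*(d + j) (P(d, j) = 2*((d + 3)*(j + d)) = 2*((3 + d)*(d + j)) = 2*(3 + d)*(d + j))
A(D) = 215 + D**2 (A(D) = 6 + (D*D + 209) = 6 + (D**2 + 209) = 6 + (209 + D**2) = 215 + D**2)
A(P(-5, -14)) + K(105, 103) = (215 + (2*(-5)**2 + 6*(-5) + 6*(-14) + 2*(-5)*(-14))**2) - 5*103 = (215 + (2*25 - 30 - 84 + 140)**2) - 515 = (215 + (50 - 30 - 84 + 140)**2) - 515 = (215 + 76**2) - 515 = (215 + 5776) - 515 = 5991 - 515 = 5476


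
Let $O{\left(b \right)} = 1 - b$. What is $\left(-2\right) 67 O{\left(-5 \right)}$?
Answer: $-804$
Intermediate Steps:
$\left(-2\right) 67 O{\left(-5 \right)} = \left(-2\right) 67 \left(1 - -5\right) = - 134 \left(1 + 5\right) = \left(-134\right) 6 = -804$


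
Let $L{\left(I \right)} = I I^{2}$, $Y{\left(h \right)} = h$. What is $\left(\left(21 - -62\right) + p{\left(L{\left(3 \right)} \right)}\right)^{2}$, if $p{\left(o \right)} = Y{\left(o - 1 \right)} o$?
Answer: $616225$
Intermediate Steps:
$L{\left(I \right)} = I^{3}$
$p{\left(o \right)} = o \left(-1 + o\right)$ ($p{\left(o \right)} = \left(o - 1\right) o = \left(-1 + o\right) o = o \left(-1 + o\right)$)
$\left(\left(21 - -62\right) + p{\left(L{\left(3 \right)} \right)}\right)^{2} = \left(\left(21 - -62\right) + 3^{3} \left(-1 + 3^{3}\right)\right)^{2} = \left(\left(21 + 62\right) + 27 \left(-1 + 27\right)\right)^{2} = \left(83 + 27 \cdot 26\right)^{2} = \left(83 + 702\right)^{2} = 785^{2} = 616225$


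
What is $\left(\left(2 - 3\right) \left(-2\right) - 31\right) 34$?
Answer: $-986$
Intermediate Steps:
$\left(\left(2 - 3\right) \left(-2\right) - 31\right) 34 = \left(\left(-1\right) \left(-2\right) - 31\right) 34 = \left(2 - 31\right) 34 = \left(-29\right) 34 = -986$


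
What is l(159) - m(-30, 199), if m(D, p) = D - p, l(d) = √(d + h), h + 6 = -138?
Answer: 229 + √15 ≈ 232.87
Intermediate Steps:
h = -144 (h = -6 - 138 = -144)
l(d) = √(-144 + d) (l(d) = √(d - 144) = √(-144 + d))
l(159) - m(-30, 199) = √(-144 + 159) - (-30 - 1*199) = √15 - (-30 - 199) = √15 - 1*(-229) = √15 + 229 = 229 + √15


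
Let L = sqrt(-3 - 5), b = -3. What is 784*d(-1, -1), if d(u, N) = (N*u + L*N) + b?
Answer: -1568 - 1568*I*sqrt(2) ≈ -1568.0 - 2217.5*I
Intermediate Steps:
L = 2*I*sqrt(2) (L = sqrt(-8) = 2*I*sqrt(2) ≈ 2.8284*I)
d(u, N) = -3 + N*u + 2*I*N*sqrt(2) (d(u, N) = (N*u + (2*I*sqrt(2))*N) - 3 = (N*u + 2*I*N*sqrt(2)) - 3 = -3 + N*u + 2*I*N*sqrt(2))
784*d(-1, -1) = 784*(-3 - 1*(-1) + 2*I*(-1)*sqrt(2)) = 784*(-3 + 1 - 2*I*sqrt(2)) = 784*(-2 - 2*I*sqrt(2)) = -1568 - 1568*I*sqrt(2)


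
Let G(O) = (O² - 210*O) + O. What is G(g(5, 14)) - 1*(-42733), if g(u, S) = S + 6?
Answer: 38953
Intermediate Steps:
g(u, S) = 6 + S
G(O) = O² - 209*O
G(g(5, 14)) - 1*(-42733) = (6 + 14)*(-209 + (6 + 14)) - 1*(-42733) = 20*(-209 + 20) + 42733 = 20*(-189) + 42733 = -3780 + 42733 = 38953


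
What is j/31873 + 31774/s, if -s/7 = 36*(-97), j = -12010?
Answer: 359580131/389551806 ≈ 0.92306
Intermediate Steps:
s = 24444 (s = -252*(-97) = -7*(-3492) = 24444)
j/31873 + 31774/s = -12010/31873 + 31774/24444 = -12010*1/31873 + 31774*(1/24444) = -12010/31873 + 15887/12222 = 359580131/389551806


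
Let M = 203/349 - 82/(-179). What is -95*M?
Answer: -6170725/62471 ≈ -98.777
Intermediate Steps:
M = 64955/62471 (M = 203*(1/349) - 82*(-1/179) = 203/349 + 82/179 = 64955/62471 ≈ 1.0398)
-95*M = -95*64955/62471 = -6170725/62471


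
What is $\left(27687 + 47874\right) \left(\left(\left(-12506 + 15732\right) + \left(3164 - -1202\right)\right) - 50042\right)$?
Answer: $-3207564450$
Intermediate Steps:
$\left(27687 + 47874\right) \left(\left(\left(-12506 + 15732\right) + \left(3164 - -1202\right)\right) - 50042\right) = 75561 \left(\left(3226 + \left(3164 + 1202\right)\right) - 50042\right) = 75561 \left(\left(3226 + 4366\right) - 50042\right) = 75561 \left(7592 - 50042\right) = 75561 \left(-42450\right) = -3207564450$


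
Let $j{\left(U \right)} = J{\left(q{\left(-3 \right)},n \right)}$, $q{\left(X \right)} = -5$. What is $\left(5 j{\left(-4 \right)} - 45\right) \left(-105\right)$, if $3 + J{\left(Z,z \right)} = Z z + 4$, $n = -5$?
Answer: $-8925$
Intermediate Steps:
$J{\left(Z,z \right)} = 1 + Z z$ ($J{\left(Z,z \right)} = -3 + \left(Z z + 4\right) = -3 + \left(4 + Z z\right) = 1 + Z z$)
$j{\left(U \right)} = 26$ ($j{\left(U \right)} = 1 - -25 = 1 + 25 = 26$)
$\left(5 j{\left(-4 \right)} - 45\right) \left(-105\right) = \left(5 \cdot 26 - 45\right) \left(-105\right) = \left(130 - 45\right) \left(-105\right) = 85 \left(-105\right) = -8925$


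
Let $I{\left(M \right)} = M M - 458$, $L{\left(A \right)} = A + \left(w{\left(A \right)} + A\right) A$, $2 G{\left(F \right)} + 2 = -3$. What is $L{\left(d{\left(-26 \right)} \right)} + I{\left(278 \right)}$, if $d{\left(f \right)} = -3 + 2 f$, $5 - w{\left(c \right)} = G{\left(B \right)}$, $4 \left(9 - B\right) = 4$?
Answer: $\frac{158767}{2} \approx 79384.0$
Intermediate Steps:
$B = 8$ ($B = 9 - 1 = 8$)
$G{\left(F \right)} = - \frac{5}{2}$ ($G{\left(F \right)} = -1 + \frac{1}{2} \left(-3\right) = -1 - \frac{3}{2} = - \frac{5}{2}$)
$w{\left(c \right)} = \frac{15}{2}$ ($w{\left(c \right)} = 5 - - \frac{5}{2} = 5 + \frac{5}{2} = \frac{15}{2}$)
$L{\left(A \right)} = A + A \left(\frac{15}{2} + A\right)$ ($L{\left(A \right)} = A + \left(\frac{15}{2} + A\right) A = A + A \left(\frac{15}{2} + A\right)$)
$I{\left(M \right)} = -458 + M^{2}$ ($I{\left(M \right)} = M^{2} - 458 = -458 + M^{2}$)
$L{\left(d{\left(-26 \right)} \right)} + I{\left(278 \right)} = \frac{\left(-3 + 2 \left(-26\right)\right) \left(17 + 2 \left(-3 + 2 \left(-26\right)\right)\right)}{2} - \left(458 - 278^{2}\right) = \frac{\left(-3 - 52\right) \left(17 + 2 \left(-3 - 52\right)\right)}{2} + \left(-458 + 77284\right) = \frac{1}{2} \left(-55\right) \left(17 + 2 \left(-55\right)\right) + 76826 = \frac{1}{2} \left(-55\right) \left(17 - 110\right) + 76826 = \frac{1}{2} \left(-55\right) \left(-93\right) + 76826 = \frac{5115}{2} + 76826 = \frac{158767}{2}$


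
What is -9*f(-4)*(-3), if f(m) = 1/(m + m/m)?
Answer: -9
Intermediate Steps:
f(m) = 1/(1 + m) (f(m) = 1/(m + 1) = 1/(1 + m))
-9*f(-4)*(-3) = -9/(1 - 4)*(-3) = -9/(-3)*(-3) = -9*(-1/3)*(-3) = 3*(-3) = -9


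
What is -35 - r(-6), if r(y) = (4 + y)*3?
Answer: -29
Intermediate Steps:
r(y) = 12 + 3*y
-35 - r(-6) = -35 - (12 + 3*(-6)) = -35 - (12 - 18) = -35 - 1*(-6) = -35 + 6 = -29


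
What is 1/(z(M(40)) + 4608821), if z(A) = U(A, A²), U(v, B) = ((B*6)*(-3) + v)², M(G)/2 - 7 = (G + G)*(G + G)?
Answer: 1/8735346227491952217 ≈ 1.1448e-19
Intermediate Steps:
M(G) = 14 + 8*G² (M(G) = 14 + 2*((G + G)*(G + G)) = 14 + 2*((2*G)*(2*G)) = 14 + 2*(4*G²) = 14 + 8*G²)
U(v, B) = (v - 18*B)² (U(v, B) = ((6*B)*(-3) + v)² = (-18*B + v)² = (v - 18*B)²)
z(A) = (-A + 18*A²)²
1/(z(M(40)) + 4608821) = 1/((14 + 8*40²)²*(-1 + 18*(14 + 8*40²))² + 4608821) = 1/((14 + 8*1600)²*(-1 + 18*(14 + 8*1600))² + 4608821) = 1/((14 + 12800)²*(-1 + 18*(14 + 12800))² + 4608821) = 1/(12814²*(-1 + 18*12814)² + 4608821) = 1/(164198596*(-1 + 230652)² + 4608821) = 1/(164198596*230651² + 4608821) = 1/(164198596*53199883801 + 4608821) = 1/(8735346227487343396 + 4608821) = 1/8735346227491952217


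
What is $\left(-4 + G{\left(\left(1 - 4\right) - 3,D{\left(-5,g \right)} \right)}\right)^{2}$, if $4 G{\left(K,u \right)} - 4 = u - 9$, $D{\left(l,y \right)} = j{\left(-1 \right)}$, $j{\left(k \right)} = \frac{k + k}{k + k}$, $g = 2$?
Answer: $25$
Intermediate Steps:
$j{\left(k \right)} = 1$ ($j{\left(k \right)} = \frac{2 k}{2 k} = 2 k \frac{1}{2 k} = 1$)
$D{\left(l,y \right)} = 1$
$G{\left(K,u \right)} = - \frac{5}{4} + \frac{u}{4}$ ($G{\left(K,u \right)} = 1 + \frac{u - 9}{4} = 1 + \frac{-9 + u}{4} = 1 + \left(- \frac{9}{4} + \frac{u}{4}\right) = - \frac{5}{4} + \frac{u}{4}$)
$\left(-4 + G{\left(\left(1 - 4\right) - 3,D{\left(-5,g \right)} \right)}\right)^{2} = \left(-4 + \left(- \frac{5}{4} + \frac{1}{4} \cdot 1\right)\right)^{2} = \left(-4 + \left(- \frac{5}{4} + \frac{1}{4}\right)\right)^{2} = \left(-4 - 1\right)^{2} = \left(-5\right)^{2} = 25$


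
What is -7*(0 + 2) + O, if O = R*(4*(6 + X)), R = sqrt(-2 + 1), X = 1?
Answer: -14 + 28*I ≈ -14.0 + 28.0*I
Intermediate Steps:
R = I (R = sqrt(-1) = I ≈ 1.0*I)
O = 28*I (O = I*(4*(6 + 1)) = I*(4*7) = I*28 = 28*I ≈ 28.0*I)
-7*(0 + 2) + O = -7*(0 + 2) + 28*I = -7*2 + 28*I = -14 + 28*I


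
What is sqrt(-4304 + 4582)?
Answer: sqrt(278) ≈ 16.673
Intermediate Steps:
sqrt(-4304 + 4582) = sqrt(278)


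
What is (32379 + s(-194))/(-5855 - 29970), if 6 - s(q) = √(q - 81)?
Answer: -6477/7165 + I*√11/7165 ≈ -0.90398 + 0.00046289*I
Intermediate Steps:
s(q) = 6 - √(-81 + q) (s(q) = 6 - √(q - 81) = 6 - √(-81 + q))
(32379 + s(-194))/(-5855 - 29970) = (32379 + (6 - √(-81 - 194)))/(-5855 - 29970) = (32379 + (6 - √(-275)))/(-35825) = (32379 + (6 - 5*I*√11))*(-1/35825) = (32385 - 5*I*√11)*(-1/35825) = -6477/7165 + I*√11/7165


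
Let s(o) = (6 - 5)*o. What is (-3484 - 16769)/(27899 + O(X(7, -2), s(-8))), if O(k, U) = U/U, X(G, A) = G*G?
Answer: -6751/9300 ≈ -0.72591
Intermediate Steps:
X(G, A) = G**2
s(o) = o (s(o) = 1*o = o)
O(k, U) = 1
(-3484 - 16769)/(27899 + O(X(7, -2), s(-8))) = (-3484 - 16769)/(27899 + 1) = -20253/27900 = -20253*1/27900 = -6751/9300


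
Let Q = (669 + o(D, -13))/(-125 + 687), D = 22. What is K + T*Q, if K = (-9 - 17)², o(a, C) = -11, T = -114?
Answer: 152450/281 ≈ 542.53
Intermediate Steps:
Q = 329/281 (Q = (669 - 11)/(-125 + 687) = 658/562 = 658*(1/562) = 329/281 ≈ 1.1708)
K = 676 (K = (-26)² = 676)
K + T*Q = 676 - 114*329/281 = 676 - 37506/281 = 152450/281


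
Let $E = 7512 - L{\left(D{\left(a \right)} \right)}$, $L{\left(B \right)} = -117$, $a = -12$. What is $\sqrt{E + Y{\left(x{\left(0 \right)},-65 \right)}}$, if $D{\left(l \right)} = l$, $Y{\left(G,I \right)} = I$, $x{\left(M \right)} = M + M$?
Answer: $2 \sqrt{1891} \approx 86.971$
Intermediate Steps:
$x{\left(M \right)} = 2 M$
$E = 7629$ ($E = 7512 - -117 = 7512 + 117 = 7629$)
$\sqrt{E + Y{\left(x{\left(0 \right)},-65 \right)}} = \sqrt{7629 - 65} = \sqrt{7564} = 2 \sqrt{1891}$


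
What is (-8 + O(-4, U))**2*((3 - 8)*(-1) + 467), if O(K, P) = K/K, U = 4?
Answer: 23128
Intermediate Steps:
O(K, P) = 1
(-8 + O(-4, U))**2*((3 - 8)*(-1) + 467) = (-8 + 1)**2*((3 - 8)*(-1) + 467) = (-7)**2*(-5*(-1) + 467) = 49*(5 + 467) = 49*472 = 23128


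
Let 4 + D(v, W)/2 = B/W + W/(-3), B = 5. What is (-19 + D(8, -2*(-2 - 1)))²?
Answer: 7744/9 ≈ 860.44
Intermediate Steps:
D(v, W) = -8 + 10/W - 2*W/3 (D(v, W) = -8 + 2*(5/W + W/(-3)) = -8 + 2*(5/W + W*(-⅓)) = -8 + 2*(5/W - W/3) = -8 + (10/W - 2*W/3) = -8 + 10/W - 2*W/3)
(-19 + D(8, -2*(-2 - 1)))² = (-19 + (-8 + 10/((-2*(-2 - 1))) - (-4)*(-2 - 1)/3))² = (-19 + (-8 + 10/((-2*(-3))) - (-4)*(-3)/3))² = (-19 + (-8 + 10/6 - ⅔*6))² = (-19 + (-8 + 10*(⅙) - 4))² = (-19 + (-8 + 5/3 - 4))² = (-19 - 31/3)² = (-88/3)² = 7744/9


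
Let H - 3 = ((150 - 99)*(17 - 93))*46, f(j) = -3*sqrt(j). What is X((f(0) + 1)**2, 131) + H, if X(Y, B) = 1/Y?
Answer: -178292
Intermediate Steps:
H = -178293 (H = 3 + ((150 - 99)*(17 - 93))*46 = 3 + (51*(-76))*46 = 3 - 3876*46 = 3 - 178296 = -178293)
X((f(0) + 1)**2, 131) + H = 1/((-3*sqrt(0) + 1)**2) - 178293 = 1/((-3*0 + 1)**2) - 178293 = 1/((0 + 1)**2) - 178293 = 1/(1**2) - 178293 = 1/1 - 178293 = 1 - 178293 = -178292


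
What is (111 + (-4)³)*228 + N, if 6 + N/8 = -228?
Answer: 8844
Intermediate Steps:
N = -1872 (N = -48 + 8*(-228) = -48 - 1824 = -1872)
(111 + (-4)³)*228 + N = (111 + (-4)³)*228 - 1872 = (111 - 64)*228 - 1872 = 47*228 - 1872 = 10716 - 1872 = 8844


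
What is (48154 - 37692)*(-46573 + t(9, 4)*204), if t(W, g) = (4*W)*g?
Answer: -179915014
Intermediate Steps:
t(W, g) = 4*W*g
(48154 - 37692)*(-46573 + t(9, 4)*204) = (48154 - 37692)*(-46573 + (4*9*4)*204) = 10462*(-46573 + 144*204) = 10462*(-46573 + 29376) = 10462*(-17197) = -179915014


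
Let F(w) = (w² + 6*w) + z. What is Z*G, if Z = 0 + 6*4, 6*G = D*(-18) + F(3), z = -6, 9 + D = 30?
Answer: -1428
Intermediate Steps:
D = 21 (D = -9 + 30 = 21)
F(w) = -6 + w² + 6*w (F(w) = (w² + 6*w) - 6 = -6 + w² + 6*w)
G = -119/2 (G = (21*(-18) + (-6 + 3² + 6*3))/6 = (-378 + (-6 + 9 + 18))/6 = (-378 + 21)/6 = (⅙)*(-357) = -119/2 ≈ -59.500)
Z = 24 (Z = 0 + 24 = 24)
Z*G = 24*(-119/2) = -1428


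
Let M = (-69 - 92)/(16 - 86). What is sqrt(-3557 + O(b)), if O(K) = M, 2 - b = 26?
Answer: 17*I*sqrt(1230)/10 ≈ 59.621*I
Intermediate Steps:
b = -24 (b = 2 - 1*26 = 2 - 26 = -24)
M = 23/10 (M = -161/(-70) = -161*(-1/70) = 23/10 ≈ 2.3000)
O(K) = 23/10
sqrt(-3557 + O(b)) = sqrt(-3557 + 23/10) = sqrt(-35547/10) = 17*I*sqrt(1230)/10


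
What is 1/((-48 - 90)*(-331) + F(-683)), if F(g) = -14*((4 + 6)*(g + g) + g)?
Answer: 1/246480 ≈ 4.0571e-6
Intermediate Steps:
F(g) = -294*g (F(g) = -14*(10*(2*g) + g) = -14*(20*g + g) = -294*g)
1/((-48 - 90)*(-331) + F(-683)) = 1/((-48 - 90)*(-331) - 294*(-683)) = 1/(-138*(-331) + 200802) = 1/(45678 + 200802) = 1/246480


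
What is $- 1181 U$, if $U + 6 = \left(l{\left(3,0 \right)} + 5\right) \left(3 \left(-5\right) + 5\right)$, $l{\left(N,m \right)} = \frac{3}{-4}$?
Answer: $\frac{114557}{2} \approx 57279.0$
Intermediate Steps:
$l{\left(N,m \right)} = - \frac{3}{4}$ ($l{\left(N,m \right)} = 3 \left(- \frac{1}{4}\right) = - \frac{3}{4}$)
$U = - \frac{97}{2}$ ($U = -6 + \left(- \frac{3}{4} + 5\right) \left(3 \left(-5\right) + 5\right) = -6 + \frac{17 \left(-15 + 5\right)}{4} = -6 + \frac{17}{4} \left(-10\right) = -6 - \frac{85}{2} = - \frac{97}{2} \approx -48.5$)
$- 1181 U = \left(-1181\right) \left(- \frac{97}{2}\right) = \frac{114557}{2}$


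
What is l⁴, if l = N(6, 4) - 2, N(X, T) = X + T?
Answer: 4096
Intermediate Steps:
N(X, T) = T + X
l = 8 (l = (4 + 6) - 2 = 10 - 2 = 8)
l⁴ = 8⁴ = 4096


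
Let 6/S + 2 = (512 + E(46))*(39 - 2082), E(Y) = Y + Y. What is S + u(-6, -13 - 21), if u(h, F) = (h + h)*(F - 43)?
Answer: 570095985/616987 ≈ 924.00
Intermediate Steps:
u(h, F) = 2*h*(-43 + F) (u(h, F) = (2*h)*(-43 + F) = 2*h*(-43 + F))
E(Y) = 2*Y
S = -3/616987 (S = 6/(-2 + (512 + 2*46)*(39 - 2082)) = 6/(-2 + (512 + 92)*(-2043)) = 6/(-2 + 604*(-2043)) = 6/(-2 - 1233972) = 6/(-1233974) = 6*(-1/1233974) = -3/616987 ≈ -4.8623e-6)
S + u(-6, -13 - 21) = -3/616987 + 2*(-6)*(-43 + (-13 - 21)) = -3/616987 + 2*(-6)*(-43 - 34) = -3/616987 + 2*(-6)*(-77) = -3/616987 + 924 = 570095985/616987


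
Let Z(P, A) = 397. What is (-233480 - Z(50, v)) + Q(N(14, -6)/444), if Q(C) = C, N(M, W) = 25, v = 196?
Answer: -103841363/444 ≈ -2.3388e+5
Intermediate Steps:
(-233480 - Z(50, v)) + Q(N(14, -6)/444) = (-233480 - 1*397) + 25/444 = (-233480 - 397) + 25*(1/444) = -233877 + 25/444 = -103841363/444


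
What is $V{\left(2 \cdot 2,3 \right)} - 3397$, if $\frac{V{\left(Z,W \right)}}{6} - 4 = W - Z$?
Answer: $-3379$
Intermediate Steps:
$V{\left(Z,W \right)} = 24 - 6 Z + 6 W$ ($V{\left(Z,W \right)} = 24 + 6 \left(W - Z\right) = 24 + \left(- 6 Z + 6 W\right) = 24 - 6 Z + 6 W$)
$V{\left(2 \cdot 2,3 \right)} - 3397 = \left(24 - 6 \cdot 2 \cdot 2 + 6 \cdot 3\right) - 3397 = \left(24 - 24 + 18\right) - 3397 = 18 - 3397 = -3379$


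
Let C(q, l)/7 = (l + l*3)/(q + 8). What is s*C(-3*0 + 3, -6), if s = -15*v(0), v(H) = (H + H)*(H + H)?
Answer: 0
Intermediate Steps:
v(H) = 4*H² (v(H) = (2*H)*(2*H) = 4*H²)
C(q, l) = 28*l/(8 + q) (C(q, l) = 7*((l + l*3)/(q + 8)) = 7*((l + 3*l)/(8 + q)) = 7*((4*l)/(8 + q)) = 7*(4*l/(8 + q)) = 28*l/(8 + q))
s = 0 (s = -60*0² = -60*0 = -15*0 = 0)
s*C(-3*0 + 3, -6) = 0*(28*(-6)/(8 + (-3*0 + 3))) = 0*(28*(-6)/(8 + (0 + 3))) = 0*(28*(-6)/(8 + 3)) = 0*(28*(-6)/11) = 0*(28*(-6)*(1/11)) = 0*(-168/11) = 0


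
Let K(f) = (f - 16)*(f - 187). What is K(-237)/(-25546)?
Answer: -1012/241 ≈ -4.1992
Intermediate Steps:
K(f) = (-187 + f)*(-16 + f) (K(f) = (-16 + f)*(-187 + f) = (-187 + f)*(-16 + f))
K(-237)/(-25546) = (2992 + (-237)² - 203*(-237))/(-25546) = (2992 + 56169 + 48111)*(-1/25546) = 107272*(-1/25546) = -1012/241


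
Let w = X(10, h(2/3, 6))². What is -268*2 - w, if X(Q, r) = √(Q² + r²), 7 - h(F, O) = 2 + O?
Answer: -637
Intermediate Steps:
h(F, O) = 5 - O (h(F, O) = 7 - (2 + O) = 7 + (-2 - O) = 5 - O)
w = 101 (w = (√(10² + (5 - 1*6)²))² = (√(100 + (5 - 6)²))² = (√(100 + (-1)²))² = (√(100 + 1))² = (√101)² = 101)
-268*2 - w = -268*2 - 1*101 = -536 - 101 = -637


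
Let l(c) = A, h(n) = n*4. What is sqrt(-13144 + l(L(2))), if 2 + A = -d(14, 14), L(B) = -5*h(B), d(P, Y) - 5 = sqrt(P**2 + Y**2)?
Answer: sqrt(-13151 - 14*sqrt(2)) ≈ 114.76*I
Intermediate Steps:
h(n) = 4*n
d(P, Y) = 5 + sqrt(P**2 + Y**2)
L(B) = -20*B
A = -7 - 14*sqrt(2) (A = -2 - (5 + sqrt(14**2 + 14**2)) = -2 - (5 + sqrt(196 + 196)) = -2 - (5 + sqrt(392)) = -2 - (5 + 14*sqrt(2)) = -2 + (-5 - 14*sqrt(2)) = -7 - 14*sqrt(2) ≈ -26.799)
l(c) = -7 - 14*sqrt(2)
sqrt(-13144 + l(L(2))) = sqrt(-13144 + (-7 - 14*sqrt(2))) = sqrt(-13151 - 14*sqrt(2))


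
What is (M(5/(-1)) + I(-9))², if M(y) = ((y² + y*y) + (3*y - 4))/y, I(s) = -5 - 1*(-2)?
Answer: 2116/25 ≈ 84.640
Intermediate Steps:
I(s) = -3 (I(s) = -5 + 2 = -3)
M(y) = (-4 + 2*y² + 3*y)/y (M(y) = ((y² + y²) + (-4 + 3*y))/y = (2*y² + (-4 + 3*y))/y = (-4 + 2*y² + 3*y)/y)
(M(5/(-1)) + I(-9))² = ((3 - 4/(5/(-1)) + 2*(5/(-1))) - 3)² = ((3 - 4/(5*(-1)) + 2*(5*(-1))) - 3)² = ((3 - 4/(-5) + 2*(-5)) - 3)² = ((3 - 4*(-⅕) - 10) - 3)² = ((3 + ⅘ - 10) - 3)² = (-31/5 - 3)² = (-46/5)² = 2116/25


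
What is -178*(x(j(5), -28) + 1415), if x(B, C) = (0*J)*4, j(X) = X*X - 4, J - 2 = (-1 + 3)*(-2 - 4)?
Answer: -251870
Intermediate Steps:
J = -10 (J = 2 + (-1 + 3)*(-2 - 4) = 2 + 2*(-6) = 2 - 12 = -10)
j(X) = -4 + X² (j(X) = X² - 4 = -4 + X²)
x(B, C) = 0 (x(B, C) = (0*(-10))*4 = 0*4 = 0)
-178*(x(j(5), -28) + 1415) = -178*(0 + 1415) = -178*1415 = -251870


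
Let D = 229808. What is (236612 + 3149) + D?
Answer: 469569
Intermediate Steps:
(236612 + 3149) + D = (236612 + 3149) + 229808 = 239761 + 229808 = 469569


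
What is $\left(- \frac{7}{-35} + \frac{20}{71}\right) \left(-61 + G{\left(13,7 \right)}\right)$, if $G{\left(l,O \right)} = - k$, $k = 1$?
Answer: $- \frac{10602}{355} \approx -29.865$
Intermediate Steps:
$G{\left(l,O \right)} = -1$ ($G{\left(l,O \right)} = \left(-1\right) 1 = -1$)
$\left(- \frac{7}{-35} + \frac{20}{71}\right) \left(-61 + G{\left(13,7 \right)}\right) = \left(- \frac{7}{-35} + \frac{20}{71}\right) \left(-61 - 1\right) = \left(\left(-7\right) \left(- \frac{1}{35}\right) + 20 \cdot \frac{1}{71}\right) \left(-62\right) = \left(\frac{1}{5} + \frac{20}{71}\right) \left(-62\right) = \frac{171}{355} \left(-62\right) = - \frac{10602}{355}$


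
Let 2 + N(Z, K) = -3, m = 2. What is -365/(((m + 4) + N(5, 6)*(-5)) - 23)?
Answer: -365/8 ≈ -45.625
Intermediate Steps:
N(Z, K) = -5 (N(Z, K) = -2 - 3 = -5)
-365/(((m + 4) + N(5, 6)*(-5)) - 23) = -365/(((2 + 4) - 5*(-5)) - 23) = -365/((6 + 25) - 23) = -365/(31 - 23) = -365/8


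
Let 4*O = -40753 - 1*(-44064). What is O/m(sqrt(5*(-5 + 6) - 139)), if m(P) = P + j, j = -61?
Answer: -201971/15420 - 3311*I*sqrt(134)/15420 ≈ -13.098 - 2.4856*I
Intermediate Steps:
m(P) = -61 + P (m(P) = P - 61 = -61 + P)
O = 3311/4 (O = (-40753 - 1*(-44064))/4 = (-40753 + 44064)/4 = (1/4)*3311 = 3311/4 ≈ 827.75)
O/m(sqrt(5*(-5 + 6) - 139)) = 3311/(4*(-61 + sqrt(5*(-5 + 6) - 139))) = 3311/(4*(-61 + sqrt(5*1 - 139))) = 3311/(4*(-61 + sqrt(5 - 139))) = 3311/(4*(-61 + sqrt(-134))) = 3311/(4*(-61 + I*sqrt(134)))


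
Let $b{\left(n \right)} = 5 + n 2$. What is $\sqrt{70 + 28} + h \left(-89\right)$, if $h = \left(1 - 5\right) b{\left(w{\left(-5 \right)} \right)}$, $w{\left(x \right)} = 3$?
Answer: $3916 + 7 \sqrt{2} \approx 3925.9$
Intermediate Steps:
$b{\left(n \right)} = 5 + 2 n$
$h = -44$ ($h = \left(1 - 5\right) \left(5 + 2 \cdot 3\right) = - 4 \left(5 + 6\right) = \left(-4\right) 11 = -44$)
$\sqrt{70 + 28} + h \left(-89\right) = \sqrt{70 + 28} - -3916 = \sqrt{98} + 3916 = 7 \sqrt{2} + 3916 = 3916 + 7 \sqrt{2}$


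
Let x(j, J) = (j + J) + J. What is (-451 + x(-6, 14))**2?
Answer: 184041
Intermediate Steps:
x(j, J) = j + 2*J (x(j, J) = (J + j) + J = j + 2*J)
(-451 + x(-6, 14))**2 = (-451 + (-6 + 2*14))**2 = (-451 + (-6 + 28))**2 = (-451 + 22)**2 = (-429)**2 = 184041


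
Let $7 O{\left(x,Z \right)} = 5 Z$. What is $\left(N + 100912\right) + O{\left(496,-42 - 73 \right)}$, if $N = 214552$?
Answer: $\frac{2207673}{7} \approx 3.1538 \cdot 10^{5}$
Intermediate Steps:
$O{\left(x,Z \right)} = \frac{5 Z}{7}$
$\left(N + 100912\right) + O{\left(496,-42 - 73 \right)} = \left(214552 + 100912\right) + \frac{5 \left(-42 - 73\right)}{7} = 315464 + \frac{5}{7} \left(-115\right) = 315464 - \frac{575}{7} = \frac{2207673}{7}$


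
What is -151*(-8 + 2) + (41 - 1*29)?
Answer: 918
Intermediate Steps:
-151*(-8 + 2) + (41 - 1*29) = -151*(-6) + (41 - 29) = 906 + 12 = 918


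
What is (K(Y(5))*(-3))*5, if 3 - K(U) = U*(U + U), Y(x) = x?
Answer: 705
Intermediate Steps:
K(U) = 3 - 2*U² (K(U) = 3 - U*(U + U) = 3 - U*2*U = 3 - 2*U²)
(K(Y(5))*(-3))*5 = ((3 - 2*5²)*(-3))*5 = ((3 - 2*25)*(-3))*5 = ((3 - 50)*(-3))*5 = -47*(-3)*5 = 141*5 = 705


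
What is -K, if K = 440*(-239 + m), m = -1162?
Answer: 616440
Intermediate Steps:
K = -616440 (K = 440*(-239 - 1162) = 440*(-1401) = -616440)
-K = -1*(-616440) = 616440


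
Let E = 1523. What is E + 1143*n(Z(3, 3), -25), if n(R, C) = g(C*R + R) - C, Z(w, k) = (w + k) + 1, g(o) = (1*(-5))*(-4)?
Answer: 52958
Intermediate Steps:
g(o) = 20 (g(o) = -5*(-4) = 20)
Z(w, k) = 1 + k + w (Z(w, k) = (k + w) + 1 = 1 + k + w)
n(R, C) = 20 - C
E + 1143*n(Z(3, 3), -25) = 1523 + 1143*(20 - 1*(-25)) = 1523 + 1143*(20 + 25) = 1523 + 1143*45 = 1523 + 51435 = 52958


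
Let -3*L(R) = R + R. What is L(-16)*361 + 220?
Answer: 12212/3 ≈ 4070.7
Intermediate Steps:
L(R) = -2*R/3 (L(R) = -(R + R)/3 = -2*R/3)
L(-16)*361 + 220 = -⅔*(-16)*361 + 220 = (32/3)*361 + 220 = 11552/3 + 220 = 12212/3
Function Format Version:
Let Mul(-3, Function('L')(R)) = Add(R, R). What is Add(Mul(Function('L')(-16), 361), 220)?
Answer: Rational(12212, 3) ≈ 4070.7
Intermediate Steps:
Function('L')(R) = Mul(Rational(-2, 3), R) (Function('L')(R) = Mul(Rational(-1, 3), Add(R, R)) = Mul(Rational(-1, 3), Mul(2, R)) = Mul(Rational(-2, 3), R))
Add(Mul(Function('L')(-16), 361), 220) = Add(Mul(Mul(Rational(-2, 3), -16), 361), 220) = Add(Mul(Rational(32, 3), 361), 220) = Add(Rational(11552, 3), 220) = Rational(12212, 3)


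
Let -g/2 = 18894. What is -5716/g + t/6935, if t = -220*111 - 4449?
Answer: -262815328/65514945 ≈ -4.0115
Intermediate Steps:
g = -37788 (g = -2*18894 = -37788)
t = -28869 (t = -24420 - 4449 = -28869)
-5716/g + t/6935 = -5716/(-37788) - 28869/6935 = -5716*(-1/37788) - 28869*1/6935 = 1429/9447 - 28869/6935 = -262815328/65514945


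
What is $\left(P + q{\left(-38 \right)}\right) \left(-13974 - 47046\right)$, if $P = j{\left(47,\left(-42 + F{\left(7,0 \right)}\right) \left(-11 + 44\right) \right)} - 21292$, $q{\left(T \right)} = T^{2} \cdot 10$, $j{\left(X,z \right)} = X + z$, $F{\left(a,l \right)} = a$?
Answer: $485719200$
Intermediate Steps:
$q{\left(T \right)} = 10 T^{2}$
$P = -22400$ ($P = \left(47 + \left(-42 + 7\right) \left(-11 + 44\right)\right) - 21292 = \left(47 - 1155\right) - 21292 = -1108 - 21292 = -22400$)
$\left(P + q{\left(-38 \right)}\right) \left(-13974 - 47046\right) = \left(-22400 + 10 \left(-38\right)^{2}\right) \left(-13974 - 47046\right) = \left(-22400 + 10 \cdot 1444\right) \left(-61020\right) = \left(-22400 + 14440\right) \left(-61020\right) = \left(-7960\right) \left(-61020\right) = 485719200$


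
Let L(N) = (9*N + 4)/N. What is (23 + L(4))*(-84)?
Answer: -2772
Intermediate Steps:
L(N) = (4 + 9*N)/N
(23 + L(4))*(-84) = (23 + (9 + 4/4))*(-84) = (23 + (9 + 4*(¼)))*(-84) = (23 + (9 + 1))*(-84) = (23 + 10)*(-84) = 33*(-84) = -2772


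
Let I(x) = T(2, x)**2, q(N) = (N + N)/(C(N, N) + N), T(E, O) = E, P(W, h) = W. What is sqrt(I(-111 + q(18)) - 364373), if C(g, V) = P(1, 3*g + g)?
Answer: I*sqrt(364369) ≈ 603.63*I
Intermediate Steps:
C(g, V) = 1
q(N) = 2*N/(1 + N) (q(N) = (N + N)/(1 + N) = (2*N)/(1 + N) = 2*N/(1 + N))
I(x) = 4 (I(x) = 2**2 = 4)
sqrt(I(-111 + q(18)) - 364373) = sqrt(4 - 364373) = sqrt(-364369) = I*sqrt(364369)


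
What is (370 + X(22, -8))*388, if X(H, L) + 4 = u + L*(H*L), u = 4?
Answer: 689864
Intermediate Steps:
X(H, L) = H*L² (X(H, L) = -4 + (4 + L*(H*L)) = -4 + (4 + H*L²) = H*L²)
(370 + X(22, -8))*388 = (370 + 22*(-8)²)*388 = (370 + 22*64)*388 = (370 + 1408)*388 = 1778*388 = 689864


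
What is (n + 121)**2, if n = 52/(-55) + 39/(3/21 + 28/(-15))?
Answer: 940740926724/99102025 ≈ 9492.7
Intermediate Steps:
n = -234637/9955 (n = 52*(-1/55) + 39/(3*(1/21) + 28*(-1/15)) = -52/55 + 39/(1/7 - 28/15) = -52/55 + 39/(-181/105) = -52/55 + 39*(-105/181) = -52/55 - 4095/181 = -234637/9955 ≈ -23.570)
(n + 121)**2 = (-234637/9955 + 121)**2 = (969918/9955)**2 = 940740926724/99102025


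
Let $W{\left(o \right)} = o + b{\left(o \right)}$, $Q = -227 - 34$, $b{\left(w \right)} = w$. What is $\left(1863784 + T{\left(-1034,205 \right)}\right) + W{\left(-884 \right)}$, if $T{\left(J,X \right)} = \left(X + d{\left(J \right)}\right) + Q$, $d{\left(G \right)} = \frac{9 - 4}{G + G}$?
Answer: $\frac{3850533275}{2068} \approx 1.862 \cdot 10^{6}$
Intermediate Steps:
$Q = -261$ ($Q = -227 - 34 = -261$)
$d{\left(G \right)} = \frac{5}{2 G}$
$W{\left(o \right)} = 2 o$ ($W{\left(o \right)} = o + o = 2 o$)
$T{\left(J,X \right)} = -261 + X + \frac{5}{2 J}$ ($T{\left(J,X \right)} = \left(X + \frac{5}{2 J}\right) - 261 = -261 + X + \frac{5}{2 J}$)
$\left(1863784 + T{\left(-1034,205 \right)}\right) + W{\left(-884 \right)} = \left(1863784 + \left(-261 + 205 + \frac{5}{2 \left(-1034\right)}\right)\right) + 2 \left(-884\right) = \left(1863784 + \left(-261 + 205 + \frac{5}{2} \left(- \frac{1}{1034}\right)\right)\right) - 1768 = \left(1863784 - \frac{115813}{2068}\right) - 1768 = \frac{3854189499}{2068} - 1768 = \frac{3850533275}{2068}$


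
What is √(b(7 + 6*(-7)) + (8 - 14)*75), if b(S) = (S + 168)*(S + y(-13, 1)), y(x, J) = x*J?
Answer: I*√6834 ≈ 82.668*I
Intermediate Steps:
y(x, J) = J*x
b(S) = (-13 + S)*(168 + S) (b(S) = (S + 168)*(S + 1*(-13)) = (168 + S)*(S - 13) = (168 + S)*(-13 + S) = (-13 + S)*(168 + S))
√(b(7 + 6*(-7)) + (8 - 14)*75) = √((-2184 + (7 + 6*(-7))² + 155*(7 + 6*(-7))) + (8 - 14)*75) = √((-2184 + (7 - 42)² + 155*(7 - 42)) - 6*75) = √((-2184 + (-35)² + 155*(-35)) - 450) = √((-2184 + 1225 - 5425) - 450) = √(-6384 - 450) = √(-6834) = I*√6834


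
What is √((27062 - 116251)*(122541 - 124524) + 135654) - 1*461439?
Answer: -461439 + √176997441 ≈ -4.4814e+5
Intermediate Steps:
√((27062 - 116251)*(122541 - 124524) + 135654) - 1*461439 = √(-89189*(-1983) + 135654) - 461439 = √(176861787 + 135654) - 461439 = √176997441 - 461439 = -461439 + √176997441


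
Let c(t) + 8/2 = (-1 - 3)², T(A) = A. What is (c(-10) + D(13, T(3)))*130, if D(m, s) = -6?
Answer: 780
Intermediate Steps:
c(t) = 12 (c(t) = -4 + (-1 - 3)² = -4 + (-4)² = -4 + 16 = 12)
(c(-10) + D(13, T(3)))*130 = (12 - 6)*130 = 6*130 = 780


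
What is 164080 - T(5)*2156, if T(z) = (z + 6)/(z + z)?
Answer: 808542/5 ≈ 1.6171e+5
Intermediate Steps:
T(z) = (6 + z)/(2*z) (T(z) = (6 + z)/((2*z)) = (6 + z)*(1/(2*z)) = (6 + z)/(2*z))
164080 - T(5)*2156 = 164080 - (½)*(6 + 5)/5*2156 = 164080 - (½)*(⅕)*11*2156 = 164080 - 11*2156/10 = 164080 - 1*11858/5 = 164080 - 11858/5 = 808542/5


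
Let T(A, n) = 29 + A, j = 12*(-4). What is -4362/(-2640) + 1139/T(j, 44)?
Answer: -487347/8360 ≈ -58.295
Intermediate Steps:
j = -48
-4362/(-2640) + 1139/T(j, 44) = -4362/(-2640) + 1139/(29 - 48) = -4362*(-1/2640) + 1139/(-19) = 727/440 + 1139*(-1/19) = 727/440 - 1139/19 = -487347/8360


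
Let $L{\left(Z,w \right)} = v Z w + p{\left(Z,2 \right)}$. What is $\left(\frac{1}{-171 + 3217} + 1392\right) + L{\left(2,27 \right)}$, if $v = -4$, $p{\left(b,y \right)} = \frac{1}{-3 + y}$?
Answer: $\frac{3579051}{3046} \approx 1175.0$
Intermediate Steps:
$L{\left(Z,w \right)} = -1 - 4 Z w$ ($L{\left(Z,w \right)} = - 4 Z w + \frac{1}{-3 + 2} = - 4 Z w + \frac{1}{-1} = - 4 Z w - 1 = -1 - 4 Z w$)
$\left(\frac{1}{-171 + 3217} + 1392\right) + L{\left(2,27 \right)} = \left(\frac{1}{-171 + 3217} + 1392\right) - \left(1 + 8 \cdot 27\right) = \left(\frac{1}{3046} + 1392\right) - 217 = \frac{4240033}{3046} - 217 = \frac{3579051}{3046}$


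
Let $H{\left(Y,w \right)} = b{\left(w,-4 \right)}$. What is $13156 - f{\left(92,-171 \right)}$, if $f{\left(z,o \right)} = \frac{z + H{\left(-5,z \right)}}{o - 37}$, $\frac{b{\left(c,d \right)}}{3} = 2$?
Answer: $\frac{1368273}{104} \approx 13156.0$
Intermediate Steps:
$b{\left(c,d \right)} = 6$ ($b{\left(c,d \right)} = 3 \cdot 2 = 6$)
$H{\left(Y,w \right)} = 6$
$f{\left(z,o \right)} = \frac{6 + z}{-37 + o}$ ($f{\left(z,o \right)} = \frac{z + 6}{o - 37} = \frac{6 + z}{-37 + o}$)
$13156 - f{\left(92,-171 \right)} = 13156 - \frac{6 + 92}{-37 - 171} = 13156 - \frac{1}{-208} \cdot 98 = 13156 - \left(- \frac{1}{208}\right) 98 = 13156 - - \frac{49}{104} = 13156 + \frac{49}{104} = \frac{1368273}{104}$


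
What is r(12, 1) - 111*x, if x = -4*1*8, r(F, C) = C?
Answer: 3553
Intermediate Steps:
x = -32 (x = -4*8 = -32)
r(12, 1) - 111*x = 1 - 111*(-32) = 1 + 3552 = 3553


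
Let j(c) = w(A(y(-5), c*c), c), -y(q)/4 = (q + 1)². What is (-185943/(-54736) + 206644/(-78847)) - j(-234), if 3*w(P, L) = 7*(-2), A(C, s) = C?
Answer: 70471316699/12947308176 ≈ 5.4429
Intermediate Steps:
y(q) = -4*(1 + q)² (y(q) = -4*(q + 1)² = -4*(1 + q)²)
w(P, L) = -14/3 (w(P, L) = (7*(-2))/3 = (⅓)*(-14) = -14/3)
j(c) = -14/3
(-185943/(-54736) + 206644/(-78847)) - j(-234) = (-185943/(-54736) + 206644/(-78847)) - 1*(-14/3) = (-185943*(-1/54736) + 206644*(-1/78847)) + 14/3 = (185943/54736 - 206644/78847) + 14/3 = 3350181737/4315769392 + 14/3 = 70471316699/12947308176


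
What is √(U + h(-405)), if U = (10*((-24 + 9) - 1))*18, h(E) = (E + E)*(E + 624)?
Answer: 3*I*√20030 ≈ 424.58*I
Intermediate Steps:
h(E) = 2*E*(624 + E) (h(E) = (2*E)*(624 + E) = 2*E*(624 + E))
U = -2880 (U = (10*(-15 - 1))*18 = (10*(-16))*18 = -160*18 = -2880)
√(U + h(-405)) = √(-2880 + 2*(-405)*(624 - 405)) = √(-2880 + 2*(-405)*219) = √(-2880 - 177390) = √(-180270) = 3*I*√20030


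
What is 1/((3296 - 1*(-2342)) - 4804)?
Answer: 1/834 ≈ 0.0011990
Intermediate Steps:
1/((3296 - 1*(-2342)) - 4804) = 1/((3296 + 2342) - 4804) = 1/(5638 - 4804) = 1/834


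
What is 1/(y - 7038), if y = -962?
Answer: -1/8000 ≈ -0.00012500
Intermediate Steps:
1/(y - 7038) = 1/(-962 - 7038) = 1/(-8000) = -1/8000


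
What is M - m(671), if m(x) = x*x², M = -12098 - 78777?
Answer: -302202586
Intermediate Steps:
M = -90875
m(x) = x³
M - m(671) = -90875 - 1*671³ = -90875 - 1*302111711 = -90875 - 302111711 = -302202586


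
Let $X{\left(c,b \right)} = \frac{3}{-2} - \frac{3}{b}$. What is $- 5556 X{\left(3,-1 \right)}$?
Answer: $-8334$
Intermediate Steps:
$X{\left(c,b \right)} = - \frac{3}{2} - \frac{3}{b}$ ($X{\left(c,b \right)} = 3 \left(- \frac{1}{2}\right) - \frac{3}{b} = - \frac{3}{2} - \frac{3}{b}$)
$- 5556 X{\left(3,-1 \right)} = - 5556 \left(- \frac{3}{2} - \frac{3}{-1}\right) = - 5556 \left(- \frac{3}{2} - -3\right) = - 5556 \left(- \frac{3}{2} + 3\right) = \left(-5556\right) \frac{3}{2} = -8334$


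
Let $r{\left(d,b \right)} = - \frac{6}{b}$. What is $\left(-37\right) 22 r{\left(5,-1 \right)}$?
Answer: $-4884$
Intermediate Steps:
$\left(-37\right) 22 r{\left(5,-1 \right)} = \left(-37\right) 22 \left(- \frac{6}{-1}\right) = - 814 \left(\left(-6\right) \left(-1\right)\right) = \left(-814\right) 6 = -4884$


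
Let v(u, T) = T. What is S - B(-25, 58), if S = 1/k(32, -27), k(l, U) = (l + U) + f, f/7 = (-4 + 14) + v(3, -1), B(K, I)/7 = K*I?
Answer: 690201/68 ≈ 10150.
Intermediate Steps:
B(K, I) = 7*I*K (B(K, I) = 7*(K*I) = 7*(I*K) = 7*I*K)
f = 63 (f = 7*((-4 + 14) - 1) = 7*(10 - 1) = 7*9 = 63)
k(l, U) = 63 + U + l (k(l, U) = (l + U) + 63 = (U + l) + 63 = 63 + U + l)
S = 1/68 (S = 1/(63 - 27 + 32) = 1/68 ≈ 0.014706)
S - B(-25, 58) = 1/68 - 7*58*(-25) = 1/68 - 1*(-10150) = 1/68 + 10150 = 690201/68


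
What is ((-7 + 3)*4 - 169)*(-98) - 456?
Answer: 17674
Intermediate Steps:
((-7 + 3)*4 - 169)*(-98) - 456 = (-4*4 - 169)*(-98) - 456 = (-16 - 169)*(-98) - 456 = -185*(-98) - 456 = 18130 - 456 = 17674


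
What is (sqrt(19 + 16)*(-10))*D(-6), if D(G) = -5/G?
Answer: -25*sqrt(35)/3 ≈ -49.301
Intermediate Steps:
(sqrt(19 + 16)*(-10))*D(-6) = (sqrt(19 + 16)*(-10))*(-5/(-6)) = (sqrt(35)*(-10))*(-5*(-1/6)) = -10*sqrt(35)*(5/6) = -25*sqrt(35)/3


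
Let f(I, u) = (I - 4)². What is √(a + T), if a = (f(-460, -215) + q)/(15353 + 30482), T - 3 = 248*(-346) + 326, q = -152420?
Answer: I*√179575438024315/45835 ≈ 292.37*I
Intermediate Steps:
f(I, u) = (-4 + I)²
T = -85479 (T = 3 + (248*(-346) + 326) = 3 + (-85808 + 326) = 3 - 85482 = -85479)
a = 62876/45835 (a = ((-4 - 460)² - 152420)/(15353 + 30482) = ((-464)² - 152420)/45835 = (215296 - 152420)*(1/45835) = 62876*(1/45835) = 62876/45835 ≈ 1.3718)
√(a + T) = √(62876/45835 - 85479) = √(-3917867089/45835) = I*√179575438024315/45835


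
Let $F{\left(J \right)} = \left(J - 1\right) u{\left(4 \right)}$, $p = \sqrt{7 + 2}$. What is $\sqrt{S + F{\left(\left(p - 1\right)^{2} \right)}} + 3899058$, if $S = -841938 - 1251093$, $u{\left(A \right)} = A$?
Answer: $3899058 + i \sqrt{2093019} \approx 3.8991 \cdot 10^{6} + 1446.7 i$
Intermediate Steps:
$p = 3$ ($p = \sqrt{9} = 3$)
$F{\left(J \right)} = -4 + 4 J$ ($F{\left(J \right)} = \left(J - 1\right) 4 = \left(-1 + J\right) 4 = -4 + 4 J$)
$S = -2093031$
$\sqrt{S + F{\left(\left(p - 1\right)^{2} \right)}} + 3899058 = \sqrt{-2093031 - \left(4 - 4 \left(3 - 1\right)^{2}\right)} + 3899058 = \sqrt{-2093031 - \left(4 - 4 \cdot 2^{2}\right)} + 3899058 = \sqrt{-2093031 + \left(-4 + 4 \cdot 4\right)} + 3899058 = \sqrt{-2093031 + \left(-4 + 16\right)} + 3899058 = \sqrt{-2093031 + 12} + 3899058 = \sqrt{-2093019} + 3899058 = i \sqrt{2093019} + 3899058 = 3899058 + i \sqrt{2093019}$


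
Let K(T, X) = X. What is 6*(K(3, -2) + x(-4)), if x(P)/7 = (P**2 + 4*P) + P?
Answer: -180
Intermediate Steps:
x(P) = 7*P**2 + 35*P (x(P) = 7*((P**2 + 4*P) + P) = 7*(P**2 + 5*P) = 7*P**2 + 35*P)
6*(K(3, -2) + x(-4)) = 6*(-2 + 7*(-4)*(5 - 4)) = 6*(-2 + 7*(-4)*1) = 6*(-2 - 28) = 6*(-30) = -180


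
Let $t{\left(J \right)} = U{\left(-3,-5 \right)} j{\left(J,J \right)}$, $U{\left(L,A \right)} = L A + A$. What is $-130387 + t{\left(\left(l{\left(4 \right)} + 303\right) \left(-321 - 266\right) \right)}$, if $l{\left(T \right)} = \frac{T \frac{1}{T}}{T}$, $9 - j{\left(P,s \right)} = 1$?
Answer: $-130307$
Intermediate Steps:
$j{\left(P,s \right)} = 8$ ($j{\left(P,s \right)} = 9 - 1 = 8$)
$U{\left(L,A \right)} = A + A L$ ($U{\left(L,A \right)} = A L + A = A + A L$)
$l{\left(T \right)} = \frac{1}{T}$ ($l{\left(T \right)} = 1 \frac{1}{T} = \frac{1}{T}$)
$t{\left(J \right)} = 80$ ($t{\left(J \right)} = - 5 \left(1 - 3\right) 8 = \left(-5\right) \left(-2\right) 8 = 10 \cdot 8 = 80$)
$-130387 + t{\left(\left(l{\left(4 \right)} + 303\right) \left(-321 - 266\right) \right)} = -130387 + 80 = -130307$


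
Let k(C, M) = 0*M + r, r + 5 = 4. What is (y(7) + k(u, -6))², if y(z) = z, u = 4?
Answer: 36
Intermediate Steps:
r = -1 (r = -5 + 4 = -1)
k(C, M) = -1 (k(C, M) = 0*M - 1 = 0 - 1 = -1)
(y(7) + k(u, -6))² = (7 - 1)² = 6² = 36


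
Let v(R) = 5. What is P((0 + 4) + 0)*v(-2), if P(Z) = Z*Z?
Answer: 80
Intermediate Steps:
P(Z) = Z²
P((0 + 4) + 0)*v(-2) = ((0 + 4) + 0)²*5 = (4 + 0)²*5 = 4²*5 = 16*5 = 80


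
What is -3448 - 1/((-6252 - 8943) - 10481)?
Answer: -88530847/25676 ≈ -3448.0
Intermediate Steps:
-3448 - 1/((-6252 - 8943) - 10481) = -3448 - 1/(-15195 - 10481) = -3448 - 1/(-25676) = -3448 - 1*(-1/25676) = -3448 + 1/25676 = -88530847/25676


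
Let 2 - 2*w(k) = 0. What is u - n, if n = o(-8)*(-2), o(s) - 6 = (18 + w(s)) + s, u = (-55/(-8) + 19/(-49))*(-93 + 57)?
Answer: -19555/98 ≈ -199.54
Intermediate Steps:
u = -22887/98 (u = (-55*(-⅛) + 19*(-1/49))*(-36) = (55/8 - 19/49)*(-36) = (2543/392)*(-36) = -22887/98 ≈ -233.54)
w(k) = 1 (w(k) = 1 - ½*0 = 1 + 0 = 1)
o(s) = 25 + s (o(s) = 6 + ((18 + 1) + s) = 6 + (19 + s) = 25 + s)
n = -34 (n = (25 - 8)*(-2) = 17*(-2) = -34)
u - n = -22887/98 - 1*(-34) = -22887/98 + 34 = -19555/98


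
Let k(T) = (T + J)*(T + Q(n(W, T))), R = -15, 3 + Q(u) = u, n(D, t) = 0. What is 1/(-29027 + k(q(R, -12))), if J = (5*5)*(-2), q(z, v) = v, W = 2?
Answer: -1/28097 ≈ -3.5591e-5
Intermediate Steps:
Q(u) = -3 + u
J = -50 (J = 25*(-2) = -50)
k(T) = (-50 + T)*(-3 + T) (k(T) = (T - 50)*(T + (-3 + 0)) = (-50 + T)*(T - 3) = (-50 + T)*(-3 + T))
1/(-29027 + k(q(R, -12))) = 1/(-29027 + (150 + (-12)**2 - 53*(-12))) = 1/(-29027 + (150 + 144 + 636)) = 1/(-29027 + 930) = 1/(-28097) = -1/28097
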